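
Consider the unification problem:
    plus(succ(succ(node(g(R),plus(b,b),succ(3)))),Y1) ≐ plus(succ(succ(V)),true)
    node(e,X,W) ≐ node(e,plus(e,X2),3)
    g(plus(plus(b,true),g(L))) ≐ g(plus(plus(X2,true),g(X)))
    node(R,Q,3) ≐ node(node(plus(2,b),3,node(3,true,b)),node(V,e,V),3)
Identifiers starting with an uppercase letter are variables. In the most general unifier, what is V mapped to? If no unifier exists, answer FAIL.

Decompose plus/2: succ(succ(node(g(R),plus(b,b),succ(3)))) ≐ succ(succ(V)),  Y1 ≐ true.
Decompose succ/1: succ(node(g(R),plus(b,b),succ(3))) ≐ succ(V).
Decompose succ/1: node(g(R),plus(b,b),succ(3)) ≐ V.
Bind V := node(g(R),plus(b,b),succ(3)); substituting into the one remaining equation that mentions V gives: node(R,Q,3) ≐ node(node(plus(2,b),3,node(3,true,b)),node(node(g(R),plus(b,b),succ(3)),e,node(g(R),plus(b,b),succ(3))),3).
Bind Y1 := true; no other remaining equation mentions Y1.
Decompose node/3: e ≐ e,  X ≐ plus(e,X2),  W ≐ 3.
Delete trivial equation e ≐ e.
Bind X := plus(e,X2); substituting into the one remaining equation that mentions X gives: g(plus(plus(b,true),g(L))) ≐ g(plus(plus(X2,true),g(plus(e,X2)))).
Bind W := 3; no other remaining equation mentions W.
Decompose g/1: plus(plus(b,true),g(L)) ≐ plus(plus(X2,true),g(plus(e,X2))).
Decompose plus/2: plus(b,true) ≐ plus(X2,true),  g(L) ≐ g(plus(e,X2)).
Decompose plus/2: b ≐ X2,  true ≐ true.
Bind X2 := b; substituting into the one remaining equation that mentions X2 gives: g(L) ≐ g(plus(e,b)). Substituting into the earlier binding gives X := plus(e,b).
Delete trivial equation true ≐ true.
Decompose g/1: L ≐ plus(e,b).
Bind L := plus(e,b); no other remaining equation mentions L.
Decompose node/3: R ≐ node(plus(2,b),3,node(3,true,b)),  Q ≐ node(node(g(R),plus(b,b),succ(3)),e,node(g(R),plus(b,b),succ(3))),  3 ≐ 3.
Bind R := node(plus(2,b),3,node(3,true,b)); substituting into the one remaining equation that mentions R gives: Q ≐ node(node(g(node(plus(2,b),3,node(3,true,b))),plus(b,b),succ(3)),e,node(g(node(plus(2,b),3,node(3,true,b))),plus(b,b),succ(3))). Substituting into the earlier binding gives V := node(g(node(plus(2,b),3,node(3,true,b))),plus(b,b),succ(3)).
Bind Q := node(node(g(node(plus(2,b),3,node(3,true,b))),plus(b,b),succ(3)),e,node(g(node(plus(2,b),3,node(3,true,b))),plus(b,b),succ(3))); no other remaining equation mentions Q.
Delete trivial equation 3 ≐ 3.
MGU = { V := node(g(node(plus(2,b),3,node(3,true,b))),plus(b,b),succ(3)), Y1 := true, X := plus(e,b), W := 3, X2 := b, L := plus(e,b), R := node(plus(2,b),3,node(3,true,b)), Q := node(node(g(node(plus(2,b),3,node(3,true,b))),plus(b,b),succ(3)),e,node(g(node(plus(2,b),3,node(3,true,b))),plus(b,b),succ(3))) }, so V := node(g(node(plus(2,b),3,node(3,true,b))),plus(b,b),succ(3)).

node(g(node(plus(2,b),3,node(3,true,b))),plus(b,b),succ(3))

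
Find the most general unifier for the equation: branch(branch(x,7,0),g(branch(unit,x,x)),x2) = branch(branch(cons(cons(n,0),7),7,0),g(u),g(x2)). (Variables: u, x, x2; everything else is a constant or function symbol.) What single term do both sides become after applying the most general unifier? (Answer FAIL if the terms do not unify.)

FAIL

Decompose branch/3: branch(x,7,0) = branch(cons(cons(n,0),7),7,0),  g(branch(unit,x,x)) = g(u),  x2 = g(x2).
Decompose branch/3: x = cons(cons(n,0),7),  7 = 7,  0 = 0.
Bind x := cons(cons(n,0),7); substituting into the one remaining equation that mentions x gives: g(branch(unit,cons(cons(n,0),7),cons(cons(n,0),7))) = g(u).
Delete trivial equation 7 = 7.
Delete trivial equation 0 = 0.
Decompose g/1: branch(unit,cons(cons(n,0),7),cons(cons(n,0),7)) = u.
Bind u := branch(unit,cons(cons(n,0),7),cons(cons(n,0),7)); no other remaining equation mentions u.
Occurs check fails: x2 occurs in g(x2); the equation x2 = g(x2) has no finite solution.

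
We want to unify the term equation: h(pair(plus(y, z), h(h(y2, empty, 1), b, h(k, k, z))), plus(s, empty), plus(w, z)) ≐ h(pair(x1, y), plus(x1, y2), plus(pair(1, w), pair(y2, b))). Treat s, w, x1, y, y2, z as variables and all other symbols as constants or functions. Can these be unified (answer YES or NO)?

Decompose h/3: pair(plus(y, z), h(h(y2, empty, 1), b, h(k, k, z))) ≐ pair(x1, y),  plus(s, empty) ≐ plus(x1, y2),  plus(w, z) ≐ plus(pair(1, w), pair(y2, b)).
Decompose pair/2: plus(y, z) ≐ x1,  h(h(y2, empty, 1), b, h(k, k, z)) ≐ y.
Bind x1 := plus(y, z); substituting into the one remaining equation that mentions x1 gives: plus(s, empty) ≐ plus(plus(y, z), y2).
Bind y := h(h(y2, empty, 1), b, h(k, k, z)); substituting into the one remaining equation that mentions y gives: plus(s, empty) ≐ plus(plus(h(h(y2, empty, 1), b, h(k, k, z)), z), y2). Substituting into the earlier binding gives x1 := plus(h(h(y2, empty, 1), b, h(k, k, z)), z).
Decompose plus/2: s ≐ plus(h(h(y2, empty, 1), b, h(k, k, z)), z),  empty ≐ y2.
Bind s := plus(h(h(y2, empty, 1), b, h(k, k, z)), z); no other remaining equation mentions s.
Bind y2 := empty; substituting into the remaining equation gives: plus(w, z) ≐ plus(pair(1, w), pair(empty, b)). Substituting into the earlier bindings gives x1 := plus(h(h(empty, empty, 1), b, h(k, k, z)), z), y := h(h(empty, empty, 1), b, h(k, k, z)), s := plus(h(h(empty, empty, 1), b, h(k, k, z)), z).
Decompose plus/2: w ≐ pair(1, w),  z ≐ pair(empty, b).
Occurs check fails: w occurs in pair(1, w); the equation w ≐ pair(1, w) has no finite solution.

NO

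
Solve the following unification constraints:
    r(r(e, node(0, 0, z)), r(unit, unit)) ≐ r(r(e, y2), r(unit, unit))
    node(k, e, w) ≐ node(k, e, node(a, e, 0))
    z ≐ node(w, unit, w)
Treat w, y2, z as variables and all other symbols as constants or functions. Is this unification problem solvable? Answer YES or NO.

YES

Decompose r/2: r(e, node(0, 0, z)) ≐ r(e, y2),  r(unit, unit) ≐ r(unit, unit).
Decompose r/2: e ≐ e,  node(0, 0, z) ≐ y2.
Delete trivial equation e ≐ e.
Bind y2 := node(0, 0, z); no other remaining equation mentions y2.
Delete trivial equation r(unit, unit) ≐ r(unit, unit).
Decompose node/3: k ≐ k,  e ≐ e,  w ≐ node(a, e, 0).
Delete trivial equation k ≐ k.
Delete trivial equation e ≐ e.
Bind w := node(a, e, 0); substituting into the remaining equation gives: z ≐ node(node(a, e, 0), unit, node(a, e, 0)).
Bind z := node(node(a, e, 0), unit, node(a, e, 0)). Substituting into the earlier binding gives y2 := node(0, 0, node(node(a, e, 0), unit, node(a, e, 0))).
No equations remain and no clash or occurs-check failure arose, so a unifier exists.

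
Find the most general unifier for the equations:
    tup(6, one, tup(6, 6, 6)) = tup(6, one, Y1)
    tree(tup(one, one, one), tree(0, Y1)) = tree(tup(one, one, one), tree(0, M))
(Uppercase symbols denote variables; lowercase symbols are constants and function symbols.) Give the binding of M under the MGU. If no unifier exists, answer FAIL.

tup(6, 6, 6)

Decompose tup/3: 6 = 6,  one = one,  tup(6, 6, 6) = Y1.
Delete trivial equation 6 = 6.
Delete trivial equation one = one.
Bind Y1 := tup(6, 6, 6); substituting into the remaining equation gives: tree(tup(one, one, one), tree(0, tup(6, 6, 6))) = tree(tup(one, one, one), tree(0, M)).
Decompose tree/2: tup(one, one, one) = tup(one, one, one),  tree(0, tup(6, 6, 6)) = tree(0, M).
Delete trivial equation tup(one, one, one) = tup(one, one, one).
Decompose tree/2: 0 = 0,  tup(6, 6, 6) = M.
Delete trivial equation 0 = 0.
Bind M := tup(6, 6, 6).
MGU = { Y1 -> tup(6, 6, 6), M -> tup(6, 6, 6) }, so M -> tup(6, 6, 6).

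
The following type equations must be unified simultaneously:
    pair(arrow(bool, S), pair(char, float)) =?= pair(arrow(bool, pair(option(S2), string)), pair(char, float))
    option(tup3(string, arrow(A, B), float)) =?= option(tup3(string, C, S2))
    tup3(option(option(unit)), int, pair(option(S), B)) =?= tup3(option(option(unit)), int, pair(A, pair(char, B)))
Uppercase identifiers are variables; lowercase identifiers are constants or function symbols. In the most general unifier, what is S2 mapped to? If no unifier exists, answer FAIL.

FAIL

Decompose pair/2: arrow(bool, S) =?= arrow(bool, pair(option(S2), string)),  pair(char, float) =?= pair(char, float).
Decompose arrow/2: bool =?= bool,  S =?= pair(option(S2), string).
Delete trivial equation bool =?= bool.
Bind S := pair(option(S2), string); substituting into the one remaining equation that mentions S gives: tup3(option(option(unit)), int, pair(option(pair(option(S2), string)), B)) =?= tup3(option(option(unit)), int, pair(A, pair(char, B))).
Delete trivial equation pair(char, float) =?= pair(char, float).
Decompose option/1: tup3(string, arrow(A, B), float) =?= tup3(string, C, S2).
Decompose tup3/3: string =?= string,  arrow(A, B) =?= C,  float =?= S2.
Delete trivial equation string =?= string.
Bind C := arrow(A, B); no other remaining equation mentions C.
Bind S2 := float; substituting into the remaining equation gives: tup3(option(option(unit)), int, pair(option(pair(option(float), string)), B)) =?= tup3(option(option(unit)), int, pair(A, pair(char, B))). Substituting into the earlier binding gives S := pair(option(float), string).
Decompose tup3/3: option(option(unit)) =?= option(option(unit)),  int =?= int,  pair(option(pair(option(float), string)), B) =?= pair(A, pair(char, B)).
Delete trivial equation option(option(unit)) =?= option(option(unit)).
Delete trivial equation int =?= int.
Decompose pair/2: option(pair(option(float), string)) =?= A,  B =?= pair(char, B).
Bind A := option(pair(option(float), string)); no other remaining equation mentions A. Substituting into the earlier binding gives C := arrow(option(pair(option(float), string)), B).
Occurs check fails: B occurs in pair(char, B); the equation B =?= pair(char, B) has no finite solution.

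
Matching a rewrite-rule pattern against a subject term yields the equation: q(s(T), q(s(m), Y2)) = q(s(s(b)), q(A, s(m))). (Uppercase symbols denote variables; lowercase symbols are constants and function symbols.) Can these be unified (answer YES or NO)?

YES

Decompose q/2: s(T) = s(s(b)),  q(s(m), Y2) = q(A, s(m)).
Decompose s/1: T = s(b).
Bind T := s(b); no other remaining equation mentions T.
Decompose q/2: s(m) = A,  Y2 = s(m).
Bind A := s(m); no other remaining equation mentions A.
Bind Y2 := s(m).
No equations remain and no clash or occurs-check failure arose, so a unifier exists.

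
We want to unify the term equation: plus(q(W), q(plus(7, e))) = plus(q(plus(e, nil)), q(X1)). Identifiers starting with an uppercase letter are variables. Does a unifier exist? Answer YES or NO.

YES

Decompose plus/2: q(W) = q(plus(e, nil)),  q(plus(7, e)) = q(X1).
Decompose q/1: W = plus(e, nil).
Bind W := plus(e, nil); no other remaining equation mentions W.
Decompose q/1: plus(7, e) = X1.
Bind X1 := plus(7, e).
No equations remain and no clash or occurs-check failure arose, so a unifier exists.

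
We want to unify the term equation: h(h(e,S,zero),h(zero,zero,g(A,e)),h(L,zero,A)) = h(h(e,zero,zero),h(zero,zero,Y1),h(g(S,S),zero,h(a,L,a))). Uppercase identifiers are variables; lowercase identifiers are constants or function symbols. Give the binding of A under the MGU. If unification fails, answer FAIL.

h(a,g(zero,zero),a)

Decompose h/3: h(e,S,zero) = h(e,zero,zero),  h(zero,zero,g(A,e)) = h(zero,zero,Y1),  h(L,zero,A) = h(g(S,S),zero,h(a,L,a)).
Decompose h/3: e = e,  S = zero,  zero = zero.
Delete trivial equation e = e.
Bind S := zero; substituting into the one remaining equation that mentions S gives: h(L,zero,A) = h(g(zero,zero),zero,h(a,L,a)).
Delete trivial equation zero = zero.
Decompose h/3: zero = zero,  zero = zero,  g(A,e) = Y1.
Delete trivial equation zero = zero.
Delete trivial equation zero = zero.
Bind Y1 := g(A,e); no other remaining equation mentions Y1.
Decompose h/3: L = g(zero,zero),  zero = zero,  A = h(a,L,a).
Bind L := g(zero,zero); substituting into the one remaining equation that mentions L gives: A = h(a,g(zero,zero),a).
Delete trivial equation zero = zero.
Bind A := h(a,g(zero,zero),a). Substituting into the earlier binding gives Y1 := g(h(a,g(zero,zero),a),e).
MGU = { S ↦ zero, Y1 ↦ g(h(a,g(zero,zero),a),e), L ↦ g(zero,zero), A ↦ h(a,g(zero,zero),a) }, so A ↦ h(a,g(zero,zero),a).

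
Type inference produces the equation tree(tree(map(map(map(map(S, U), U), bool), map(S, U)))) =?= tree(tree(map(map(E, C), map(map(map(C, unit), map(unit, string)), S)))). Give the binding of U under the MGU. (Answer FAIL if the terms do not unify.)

Decompose tree/1: tree(map(map(map(map(S, U), U), bool), map(S, U))) =?= tree(map(map(E, C), map(map(map(C, unit), map(unit, string)), S))).
Decompose tree/1: map(map(map(map(S, U), U), bool), map(S, U)) =?= map(map(E, C), map(map(map(C, unit), map(unit, string)), S)).
Decompose map/2: map(map(map(S, U), U), bool) =?= map(E, C),  map(S, U) =?= map(map(map(C, unit), map(unit, string)), S).
Decompose map/2: map(map(S, U), U) =?= E,  bool =?= C.
Bind E := map(map(S, U), U); no other remaining equation mentions E.
Bind C := bool; substituting into the remaining equation gives: map(S, U) =?= map(map(map(bool, unit), map(unit, string)), S).
Decompose map/2: S =?= map(map(bool, unit), map(unit, string)),  U =?= S.
Bind S := map(map(bool, unit), map(unit, string)); substituting into the remaining equation gives: U =?= map(map(bool, unit), map(unit, string)). Substituting into the earlier binding gives E := map(map(map(map(bool, unit), map(unit, string)), U), U).
Bind U := map(map(bool, unit), map(unit, string)). Substituting into the earlier binding gives E := map(map(map(map(bool, unit), map(unit, string)), map(map(bool, unit), map(unit, string))), map(map(bool, unit), map(unit, string))).
MGU = { E ↦ map(map(map(map(bool, unit), map(unit, string)), map(map(bool, unit), map(unit, string))), map(map(bool, unit), map(unit, string))), C ↦ bool, S ↦ map(map(bool, unit), map(unit, string)), U ↦ map(map(bool, unit), map(unit, string)) }, so U ↦ map(map(bool, unit), map(unit, string)).

map(map(bool, unit), map(unit, string))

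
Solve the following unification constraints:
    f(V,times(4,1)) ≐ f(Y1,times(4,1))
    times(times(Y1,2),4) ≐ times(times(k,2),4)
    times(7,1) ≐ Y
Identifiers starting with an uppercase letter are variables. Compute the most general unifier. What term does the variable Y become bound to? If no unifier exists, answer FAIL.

times(7,1)

Decompose f/2: V ≐ Y1,  times(4,1) ≐ times(4,1).
Bind V := Y1; no other remaining equation mentions V.
Delete trivial equation times(4,1) ≐ times(4,1).
Decompose times/2: times(Y1,2) ≐ times(k,2),  4 ≐ 4.
Decompose times/2: Y1 ≐ k,  2 ≐ 2.
Bind Y1 := k; no other remaining equation mentions Y1. Substituting into the earlier binding gives V := k.
Delete trivial equation 2 ≐ 2.
Delete trivial equation 4 ≐ 4.
Bind Y := times(7,1).
MGU = { V -> k, Y1 -> k, Y -> times(7,1) }, so Y -> times(7,1).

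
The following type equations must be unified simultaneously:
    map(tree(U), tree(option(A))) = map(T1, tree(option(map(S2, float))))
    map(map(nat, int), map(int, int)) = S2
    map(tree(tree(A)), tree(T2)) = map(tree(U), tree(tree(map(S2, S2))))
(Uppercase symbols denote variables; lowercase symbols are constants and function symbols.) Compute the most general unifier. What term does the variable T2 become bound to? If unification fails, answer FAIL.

tree(map(map(map(nat, int), map(int, int)), map(map(nat, int), map(int, int))))

Decompose map/2: tree(U) = T1,  tree(option(A)) = tree(option(map(S2, float))).
Bind T1 := tree(U); no other remaining equation mentions T1.
Decompose tree/1: option(A) = option(map(S2, float)).
Decompose option/1: A = map(S2, float).
Bind A := map(S2, float); substituting into the one remaining equation that mentions A gives: map(tree(tree(map(S2, float))), tree(T2)) = map(tree(U), tree(tree(map(S2, S2)))).
Bind S2 := map(map(nat, int), map(int, int)); substituting into the remaining equation gives: map(tree(tree(map(map(map(nat, int), map(int, int)), float))), tree(T2)) = map(tree(U), tree(tree(map(map(map(nat, int), map(int, int)), map(map(nat, int), map(int, int)))))). Substituting into the earlier binding gives A := map(map(map(nat, int), map(int, int)), float).
Decompose map/2: tree(tree(map(map(map(nat, int), map(int, int)), float))) = tree(U),  tree(T2) = tree(tree(map(map(map(nat, int), map(int, int)), map(map(nat, int), map(int, int))))).
Decompose tree/1: tree(map(map(map(nat, int), map(int, int)), float)) = U.
Bind U := tree(map(map(map(nat, int), map(int, int)), float)); no other remaining equation mentions U. Substituting into the earlier binding gives T1 := tree(tree(map(map(map(nat, int), map(int, int)), float))).
Decompose tree/1: T2 = tree(map(map(map(nat, int), map(int, int)), map(map(nat, int), map(int, int)))).
Bind T2 := tree(map(map(map(nat, int), map(int, int)), map(map(nat, int), map(int, int)))).
MGU = { T1 -> tree(tree(map(map(map(nat, int), map(int, int)), float))), A -> map(map(map(nat, int), map(int, int)), float), S2 -> map(map(nat, int), map(int, int)), U -> tree(map(map(map(nat, int), map(int, int)), float)), T2 -> tree(map(map(map(nat, int), map(int, int)), map(map(nat, int), map(int, int)))) }, so T2 -> tree(map(map(map(nat, int), map(int, int)), map(map(nat, int), map(int, int)))).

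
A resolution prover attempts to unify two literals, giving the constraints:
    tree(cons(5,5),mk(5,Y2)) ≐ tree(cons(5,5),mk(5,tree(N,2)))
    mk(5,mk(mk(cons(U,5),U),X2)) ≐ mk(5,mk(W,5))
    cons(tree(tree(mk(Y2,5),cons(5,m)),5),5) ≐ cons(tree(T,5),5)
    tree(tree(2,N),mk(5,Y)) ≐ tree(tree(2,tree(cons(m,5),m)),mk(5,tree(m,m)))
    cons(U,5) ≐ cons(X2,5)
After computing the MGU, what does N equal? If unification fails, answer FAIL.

Decompose tree/2: cons(5,5) ≐ cons(5,5),  mk(5,Y2) ≐ mk(5,tree(N,2)).
Delete trivial equation cons(5,5) ≐ cons(5,5).
Decompose mk/2: 5 ≐ 5,  Y2 ≐ tree(N,2).
Delete trivial equation 5 ≐ 5.
Bind Y2 := tree(N,2); substituting into the one remaining equation that mentions Y2 gives: cons(tree(tree(mk(tree(N,2),5),cons(5,m)),5),5) ≐ cons(tree(T,5),5).
Decompose mk/2: 5 ≐ 5,  mk(mk(cons(U,5),U),X2) ≐ mk(W,5).
Delete trivial equation 5 ≐ 5.
Decompose mk/2: mk(cons(U,5),U) ≐ W,  X2 ≐ 5.
Bind W := mk(cons(U,5),U); no other remaining equation mentions W.
Bind X2 := 5; substituting into the one remaining equation that mentions X2 gives: cons(U,5) ≐ cons(5,5).
Decompose cons/2: tree(tree(mk(tree(N,2),5),cons(5,m)),5) ≐ tree(T,5),  5 ≐ 5.
Decompose tree/2: tree(mk(tree(N,2),5),cons(5,m)) ≐ T,  5 ≐ 5.
Bind T := tree(mk(tree(N,2),5),cons(5,m)); no other remaining equation mentions T.
Delete trivial equation 5 ≐ 5.
Delete trivial equation 5 ≐ 5.
Decompose tree/2: tree(2,N) ≐ tree(2,tree(cons(m,5),m)),  mk(5,Y) ≐ mk(5,tree(m,m)).
Decompose tree/2: 2 ≐ 2,  N ≐ tree(cons(m,5),m).
Delete trivial equation 2 ≐ 2.
Bind N := tree(cons(m,5),m); no other remaining equation mentions N. Substituting into the earlier bindings gives Y2 := tree(tree(cons(m,5),m),2), T := tree(mk(tree(tree(cons(m,5),m),2),5),cons(5,m)).
Decompose mk/2: 5 ≐ 5,  Y ≐ tree(m,m).
Delete trivial equation 5 ≐ 5.
Bind Y := tree(m,m); no other remaining equation mentions Y.
Decompose cons/2: U ≐ 5,  5 ≐ 5.
Bind U := 5; no other remaining equation mentions U. Substituting into the earlier binding gives W := mk(cons(5,5),5).
Delete trivial equation 5 ≐ 5.
MGU = { Y2 := tree(tree(cons(m,5),m),2), W := mk(cons(5,5),5), X2 := 5, T := tree(mk(tree(tree(cons(m,5),m),2),5),cons(5,m)), N := tree(cons(m,5),m), Y := tree(m,m), U := 5 }, so N := tree(cons(m,5),m).

tree(cons(m,5),m)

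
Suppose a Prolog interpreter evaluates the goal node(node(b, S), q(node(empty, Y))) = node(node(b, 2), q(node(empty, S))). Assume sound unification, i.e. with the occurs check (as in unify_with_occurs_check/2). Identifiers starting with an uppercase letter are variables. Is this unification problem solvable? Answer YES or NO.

Decompose node/2: node(b, S) = node(b, 2),  q(node(empty, Y)) = q(node(empty, S)).
Decompose node/2: b = b,  S = 2.
Delete trivial equation b = b.
Bind S := 2; substituting into the remaining equation gives: q(node(empty, Y)) = q(node(empty, 2)).
Decompose q/1: node(empty, Y) = node(empty, 2).
Decompose node/2: empty = empty,  Y = 2.
Delete trivial equation empty = empty.
Bind Y := 2.
No equations remain and no clash or occurs-check failure arose, so a unifier exists.

YES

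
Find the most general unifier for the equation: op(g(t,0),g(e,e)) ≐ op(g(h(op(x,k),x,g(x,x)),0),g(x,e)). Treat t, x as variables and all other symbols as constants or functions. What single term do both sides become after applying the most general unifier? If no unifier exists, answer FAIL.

Decompose op/2: g(t,0) ≐ g(h(op(x,k),x,g(x,x)),0),  g(e,e) ≐ g(x,e).
Decompose g/2: t ≐ h(op(x,k),x,g(x,x)),  0 ≐ 0.
Bind t := h(op(x,k),x,g(x,x)); no other remaining equation mentions t.
Delete trivial equation 0 ≐ 0.
Decompose g/2: e ≐ x,  e ≐ e.
Bind x := e; no other remaining equation mentions x. Substituting into the earlier binding gives t := h(op(e,k),e,g(e,e)).
Delete trivial equation e ≐ e.
Applying the MGU to either side gives op(g(h(op(e,k),e,g(e,e)),0),g(e,e)).

op(g(h(op(e,k),e,g(e,e)),0),g(e,e))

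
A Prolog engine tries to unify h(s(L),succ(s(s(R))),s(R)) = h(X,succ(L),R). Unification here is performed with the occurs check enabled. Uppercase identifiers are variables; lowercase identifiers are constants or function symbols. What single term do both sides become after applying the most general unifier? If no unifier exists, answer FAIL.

Decompose h/3: s(L) = X,  succ(s(s(R))) = succ(L),  s(R) = R.
Bind X := s(L); no other remaining equation mentions X.
Decompose succ/1: s(s(R)) = L.
Bind L := s(s(R)); no other remaining equation mentions L. Substituting into the earlier binding gives X := s(s(s(R))).
Occurs check fails: R occurs in s(R); the equation R = s(R) has no finite solution.

FAIL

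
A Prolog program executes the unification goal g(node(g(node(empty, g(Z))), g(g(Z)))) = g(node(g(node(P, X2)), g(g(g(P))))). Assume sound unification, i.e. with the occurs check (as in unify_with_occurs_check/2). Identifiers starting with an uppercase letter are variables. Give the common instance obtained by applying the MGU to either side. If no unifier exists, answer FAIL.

Decompose g/1: node(g(node(empty, g(Z))), g(g(Z))) = node(g(node(P, X2)), g(g(g(P)))).
Decompose node/2: g(node(empty, g(Z))) = g(node(P, X2)),  g(g(Z)) = g(g(g(P))).
Decompose g/1: node(empty, g(Z)) = node(P, X2).
Decompose node/2: empty = P,  g(Z) = X2.
Bind P := empty; substituting into the one remaining equation that mentions P gives: g(g(Z)) = g(g(g(empty))).
Bind X2 := g(Z); no other remaining equation mentions X2.
Decompose g/1: g(Z) = g(g(empty)).
Decompose g/1: Z = g(empty).
Bind Z := g(empty). Substituting into the earlier binding gives X2 := g(g(empty)).
Applying the MGU to either side gives g(node(g(node(empty, g(g(empty)))), g(g(g(empty))))).

g(node(g(node(empty, g(g(empty)))), g(g(g(empty)))))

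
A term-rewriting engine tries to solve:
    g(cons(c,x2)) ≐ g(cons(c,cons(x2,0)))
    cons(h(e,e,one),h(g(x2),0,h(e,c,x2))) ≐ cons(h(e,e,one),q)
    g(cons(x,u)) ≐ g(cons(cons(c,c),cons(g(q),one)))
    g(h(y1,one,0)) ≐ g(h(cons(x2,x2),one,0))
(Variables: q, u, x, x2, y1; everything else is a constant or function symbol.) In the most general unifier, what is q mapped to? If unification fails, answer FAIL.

Decompose g/1: cons(c,x2) ≐ cons(c,cons(x2,0)).
Decompose cons/2: c ≐ c,  x2 ≐ cons(x2,0).
Delete trivial equation c ≐ c.
Occurs check fails: x2 occurs in cons(x2,0); the equation x2 ≐ cons(x2,0) has no finite solution.

FAIL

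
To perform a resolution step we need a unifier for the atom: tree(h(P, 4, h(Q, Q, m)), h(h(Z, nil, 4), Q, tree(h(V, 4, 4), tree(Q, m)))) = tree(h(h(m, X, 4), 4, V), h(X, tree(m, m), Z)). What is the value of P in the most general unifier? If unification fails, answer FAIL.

Decompose tree/2: h(P, 4, h(Q, Q, m)) = h(h(m, X, 4), 4, V),  h(h(Z, nil, 4), Q, tree(h(V, 4, 4), tree(Q, m))) = h(X, tree(m, m), Z).
Decompose h/3: P = h(m, X, 4),  4 = 4,  h(Q, Q, m) = V.
Bind P := h(m, X, 4); no other remaining equation mentions P.
Delete trivial equation 4 = 4.
Bind V := h(Q, Q, m); substituting into the remaining equation gives: h(h(Z, nil, 4), Q, tree(h(h(Q, Q, m), 4, 4), tree(Q, m))) = h(X, tree(m, m), Z).
Decompose h/3: h(Z, nil, 4) = X,  Q = tree(m, m),  tree(h(h(Q, Q, m), 4, 4), tree(Q, m)) = Z.
Bind X := h(Z, nil, 4); no other remaining equation mentions X. Substituting into the earlier binding gives P := h(m, h(Z, nil, 4), 4).
Bind Q := tree(m, m); substituting into the remaining equation gives: tree(h(h(tree(m, m), tree(m, m), m), 4, 4), tree(tree(m, m), m)) = Z. Substituting into the earlier binding gives V := h(tree(m, m), tree(m, m), m).
Bind Z := tree(h(h(tree(m, m), tree(m, m), m), 4, 4), tree(tree(m, m), m)). Substituting into the earlier bindings gives P := h(m, h(tree(h(h(tree(m, m), tree(m, m), m), 4, 4), tree(tree(m, m), m)), nil, 4), 4), X := h(tree(h(h(tree(m, m), tree(m, m), m), 4, 4), tree(tree(m, m), m)), nil, 4).
MGU = { P := h(m, h(tree(h(h(tree(m, m), tree(m, m), m), 4, 4), tree(tree(m, m), m)), nil, 4), 4), V := h(tree(m, m), tree(m, m), m), X := h(tree(h(h(tree(m, m), tree(m, m), m), 4, 4), tree(tree(m, m), m)), nil, 4), Q := tree(m, m), Z := tree(h(h(tree(m, m), tree(m, m), m), 4, 4), tree(tree(m, m), m)) }, so P := h(m, h(tree(h(h(tree(m, m), tree(m, m), m), 4, 4), tree(tree(m, m), m)), nil, 4), 4).

h(m, h(tree(h(h(tree(m, m), tree(m, m), m), 4, 4), tree(tree(m, m), m)), nil, 4), 4)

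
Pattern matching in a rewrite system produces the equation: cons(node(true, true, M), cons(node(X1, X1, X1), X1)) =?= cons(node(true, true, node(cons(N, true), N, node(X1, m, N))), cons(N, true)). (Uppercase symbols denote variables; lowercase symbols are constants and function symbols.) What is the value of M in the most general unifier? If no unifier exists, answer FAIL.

node(cons(node(true, true, true), true), node(true, true, true), node(true, m, node(true, true, true)))

Decompose cons/2: node(true, true, M) =?= node(true, true, node(cons(N, true), N, node(X1, m, N))),  cons(node(X1, X1, X1), X1) =?= cons(N, true).
Decompose node/3: true =?= true,  true =?= true,  M =?= node(cons(N, true), N, node(X1, m, N)).
Delete trivial equation true =?= true.
Delete trivial equation true =?= true.
Bind M := node(cons(N, true), N, node(X1, m, N)); no other remaining equation mentions M.
Decompose cons/2: node(X1, X1, X1) =?= N,  X1 =?= true.
Bind N := node(X1, X1, X1); no other remaining equation mentions N. Substituting into the earlier binding gives M := node(cons(node(X1, X1, X1), true), node(X1, X1, X1), node(X1, m, node(X1, X1, X1))).
Bind X1 := true. Substituting into the earlier bindings gives M := node(cons(node(true, true, true), true), node(true, true, true), node(true, m, node(true, true, true))), N := node(true, true, true).
MGU = { M ↦ node(cons(node(true, true, true), true), node(true, true, true), node(true, m, node(true, true, true))), N ↦ node(true, true, true), X1 ↦ true }, so M ↦ node(cons(node(true, true, true), true), node(true, true, true), node(true, m, node(true, true, true))).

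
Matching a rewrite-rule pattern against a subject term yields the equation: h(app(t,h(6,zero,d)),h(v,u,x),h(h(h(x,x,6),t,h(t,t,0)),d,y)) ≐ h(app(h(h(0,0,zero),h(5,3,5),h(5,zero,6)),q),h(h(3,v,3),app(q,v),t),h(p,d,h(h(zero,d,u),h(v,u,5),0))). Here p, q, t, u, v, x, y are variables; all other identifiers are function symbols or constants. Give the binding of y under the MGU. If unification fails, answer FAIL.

FAIL

Decompose h/3: app(t,h(6,zero,d)) ≐ app(h(h(0,0,zero),h(5,3,5),h(5,zero,6)),q),  h(v,u,x) ≐ h(h(3,v,3),app(q,v),t),  h(h(h(x,x,6),t,h(t,t,0)),d,y) ≐ h(p,d,h(h(zero,d,u),h(v,u,5),0)).
Decompose app/2: t ≐ h(h(0,0,zero),h(5,3,5),h(5,zero,6)),  h(6,zero,d) ≐ q.
Bind t := h(h(0,0,zero),h(5,3,5),h(5,zero,6)); substituting into the 2 remaining equations that mention t gives: h(v,u,x) ≐ h(h(3,v,3),app(q,v),h(h(0,0,zero),h(5,3,5),h(5,zero,6))),  h(h(h(x,x,6),h(h(0,0,zero),h(5,3,5),h(5,zero,6)),h(h(h(0,0,zero),h(5,3,5),h(5,zero,6)),h(h(0,0,zero),h(5,3,5),h(5,zero,6)),0)),d,y) ≐ h(p,d,h(h(zero,d,u),h(v,u,5),0)).
Bind q := h(6,zero,d); substituting into the one remaining equation that mentions q gives: h(v,u,x) ≐ h(h(3,v,3),app(h(6,zero,d),v),h(h(0,0,zero),h(5,3,5),h(5,zero,6))).
Decompose h/3: v ≐ h(3,v,3),  u ≐ app(h(6,zero,d),v),  x ≐ h(h(0,0,zero),h(5,3,5),h(5,zero,6)).
Occurs check fails: v occurs in h(3,v,3); the equation v ≐ h(3,v,3) has no finite solution.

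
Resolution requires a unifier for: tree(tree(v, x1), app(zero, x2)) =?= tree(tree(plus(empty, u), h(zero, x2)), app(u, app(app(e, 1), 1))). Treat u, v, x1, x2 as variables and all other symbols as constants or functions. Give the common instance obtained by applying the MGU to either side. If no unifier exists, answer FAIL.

tree(tree(plus(empty, zero), h(zero, app(app(e, 1), 1))), app(zero, app(app(e, 1), 1)))

Decompose tree/2: tree(v, x1) =?= tree(plus(empty, u), h(zero, x2)),  app(zero, x2) =?= app(u, app(app(e, 1), 1)).
Decompose tree/2: v =?= plus(empty, u),  x1 =?= h(zero, x2).
Bind v := plus(empty, u); no other remaining equation mentions v.
Bind x1 := h(zero, x2); no other remaining equation mentions x1.
Decompose app/2: zero =?= u,  x2 =?= app(app(e, 1), 1).
Bind u := zero; no other remaining equation mentions u. Substituting into the earlier binding gives v := plus(empty, zero).
Bind x2 := app(app(e, 1), 1). Substituting into the earlier binding gives x1 := h(zero, app(app(e, 1), 1)).
Applying the MGU to either side gives tree(tree(plus(empty, zero), h(zero, app(app(e, 1), 1))), app(zero, app(app(e, 1), 1))).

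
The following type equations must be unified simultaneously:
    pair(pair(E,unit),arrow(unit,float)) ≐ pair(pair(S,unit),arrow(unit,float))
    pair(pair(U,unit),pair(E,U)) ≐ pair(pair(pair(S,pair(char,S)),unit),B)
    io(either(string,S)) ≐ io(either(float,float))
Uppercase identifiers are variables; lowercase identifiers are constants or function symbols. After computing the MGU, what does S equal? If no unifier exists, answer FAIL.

FAIL

Decompose pair/2: pair(E,unit) ≐ pair(S,unit),  arrow(unit,float) ≐ arrow(unit,float).
Decompose pair/2: E ≐ S,  unit ≐ unit.
Bind E := S; substituting into the one remaining equation that mentions E gives: pair(pair(U,unit),pair(S,U)) ≐ pair(pair(pair(S,pair(char,S)),unit),B).
Delete trivial equation unit ≐ unit.
Delete trivial equation arrow(unit,float) ≐ arrow(unit,float).
Decompose pair/2: pair(U,unit) ≐ pair(pair(S,pair(char,S)),unit),  pair(S,U) ≐ B.
Decompose pair/2: U ≐ pair(S,pair(char,S)),  unit ≐ unit.
Bind U := pair(S,pair(char,S)); substituting into the one remaining equation that mentions U gives: pair(S,pair(S,pair(char,S))) ≐ B.
Delete trivial equation unit ≐ unit.
Bind B := pair(S,pair(S,pair(char,S))); no other remaining equation mentions B.
Decompose io/1: either(string,S) ≐ either(float,float).
Decompose either/2: string ≐ float,  S ≐ float.
Clash: constants string and float differ; no unifier exists.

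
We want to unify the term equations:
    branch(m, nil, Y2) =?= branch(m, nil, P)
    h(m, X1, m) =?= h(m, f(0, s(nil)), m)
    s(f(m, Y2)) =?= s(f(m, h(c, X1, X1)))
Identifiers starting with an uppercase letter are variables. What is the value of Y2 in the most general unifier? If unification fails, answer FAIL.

Decompose branch/3: m =?= m,  nil =?= nil,  Y2 =?= P.
Delete trivial equation m =?= m.
Delete trivial equation nil =?= nil.
Bind Y2 := P; substituting into the one remaining equation that mentions Y2 gives: s(f(m, P)) =?= s(f(m, h(c, X1, X1))).
Decompose h/3: m =?= m,  X1 =?= f(0, s(nil)),  m =?= m.
Delete trivial equation m =?= m.
Bind X1 := f(0, s(nil)); substituting into the one remaining equation that mentions X1 gives: s(f(m, P)) =?= s(f(m, h(c, f(0, s(nil)), f(0, s(nil))))).
Delete trivial equation m =?= m.
Decompose s/1: f(m, P) =?= f(m, h(c, f(0, s(nil)), f(0, s(nil)))).
Decompose f/2: m =?= m,  P =?= h(c, f(0, s(nil)), f(0, s(nil))).
Delete trivial equation m =?= m.
Bind P := h(c, f(0, s(nil)), f(0, s(nil))). Substituting into the earlier binding gives Y2 := h(c, f(0, s(nil)), f(0, s(nil))).
MGU = { Y2 ↦ h(c, f(0, s(nil)), f(0, s(nil))), X1 ↦ f(0, s(nil)), P ↦ h(c, f(0, s(nil)), f(0, s(nil))) }, so Y2 ↦ h(c, f(0, s(nil)), f(0, s(nil))).

h(c, f(0, s(nil)), f(0, s(nil)))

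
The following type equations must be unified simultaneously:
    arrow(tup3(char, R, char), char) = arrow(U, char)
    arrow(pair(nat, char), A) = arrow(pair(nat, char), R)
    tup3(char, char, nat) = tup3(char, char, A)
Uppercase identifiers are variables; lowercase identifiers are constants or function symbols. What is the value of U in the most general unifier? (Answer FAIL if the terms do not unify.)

tup3(char, nat, char)

Decompose arrow/2: tup3(char, R, char) = U,  char = char.
Bind U := tup3(char, R, char); no other remaining equation mentions U.
Delete trivial equation char = char.
Decompose arrow/2: pair(nat, char) = pair(nat, char),  A = R.
Delete trivial equation pair(nat, char) = pair(nat, char).
Bind A := R; substituting into the remaining equation gives: tup3(char, char, nat) = tup3(char, char, R).
Decompose tup3/3: char = char,  char = char,  nat = R.
Delete trivial equation char = char.
Delete trivial equation char = char.
Bind R := nat. Substituting into the earlier bindings gives U := tup3(char, nat, char), A := nat.
MGU = { U ↦ tup3(char, nat, char), A ↦ nat, R ↦ nat }, so U ↦ tup3(char, nat, char).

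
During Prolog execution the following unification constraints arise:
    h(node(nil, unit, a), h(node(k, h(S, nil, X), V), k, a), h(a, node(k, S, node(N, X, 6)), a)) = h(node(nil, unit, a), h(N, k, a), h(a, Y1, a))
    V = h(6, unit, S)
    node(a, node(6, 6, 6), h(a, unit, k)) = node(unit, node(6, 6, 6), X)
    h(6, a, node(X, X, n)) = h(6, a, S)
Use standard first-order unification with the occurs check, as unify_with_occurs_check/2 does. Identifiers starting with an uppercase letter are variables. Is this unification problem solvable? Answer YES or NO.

NO

Decompose h/3: node(nil, unit, a) = node(nil, unit, a),  h(node(k, h(S, nil, X), V), k, a) = h(N, k, a),  h(a, node(k, S, node(N, X, 6)), a) = h(a, Y1, a).
Delete trivial equation node(nil, unit, a) = node(nil, unit, a).
Decompose h/3: node(k, h(S, nil, X), V) = N,  k = k,  a = a.
Bind N := node(k, h(S, nil, X), V); substituting into the one remaining equation that mentions N gives: h(a, node(k, S, node(node(k, h(S, nil, X), V), X, 6)), a) = h(a, Y1, a).
Delete trivial equation k = k.
Delete trivial equation a = a.
Decompose h/3: a = a,  node(k, S, node(node(k, h(S, nil, X), V), X, 6)) = Y1,  a = a.
Delete trivial equation a = a.
Bind Y1 := node(k, S, node(node(k, h(S, nil, X), V), X, 6)); no other remaining equation mentions Y1.
Delete trivial equation a = a.
Bind V := h(6, unit, S); no other remaining equation mentions V. Substituting into the earlier bindings gives N := node(k, h(S, nil, X), h(6, unit, S)), Y1 := node(k, S, node(node(k, h(S, nil, X), h(6, unit, S)), X, 6)).
Decompose node/3: a = unit,  node(6, 6, 6) = node(6, 6, 6),  h(a, unit, k) = X.
Clash: constants a and unit differ; no unifier exists.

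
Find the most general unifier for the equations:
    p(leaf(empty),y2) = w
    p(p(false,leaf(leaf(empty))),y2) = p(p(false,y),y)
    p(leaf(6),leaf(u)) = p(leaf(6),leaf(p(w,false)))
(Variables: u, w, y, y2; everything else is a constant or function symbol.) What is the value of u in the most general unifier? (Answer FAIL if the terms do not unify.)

Bind w := p(leaf(empty),y2); substituting into the one remaining equation that mentions w gives: p(leaf(6),leaf(u)) = p(leaf(6),leaf(p(p(leaf(empty),y2),false))).
Decompose p/2: p(false,leaf(leaf(empty))) = p(false,y),  y2 = y.
Decompose p/2: false = false,  leaf(leaf(empty)) = y.
Delete trivial equation false = false.
Bind y := leaf(leaf(empty)); substituting into the one remaining equation that mentions y gives: y2 = leaf(leaf(empty)).
Bind y2 := leaf(leaf(empty)); substituting into the remaining equation gives: p(leaf(6),leaf(u)) = p(leaf(6),leaf(p(p(leaf(empty),leaf(leaf(empty))),false))). Substituting into the earlier binding gives w := p(leaf(empty),leaf(leaf(empty))).
Decompose p/2: leaf(6) = leaf(6),  leaf(u) = leaf(p(p(leaf(empty),leaf(leaf(empty))),false)).
Delete trivial equation leaf(6) = leaf(6).
Decompose leaf/1: u = p(p(leaf(empty),leaf(leaf(empty))),false).
Bind u := p(p(leaf(empty),leaf(leaf(empty))),false).
MGU = { w ↦ p(leaf(empty),leaf(leaf(empty))), y ↦ leaf(leaf(empty)), y2 ↦ leaf(leaf(empty)), u ↦ p(p(leaf(empty),leaf(leaf(empty))),false) }, so u ↦ p(p(leaf(empty),leaf(leaf(empty))),false).

p(p(leaf(empty),leaf(leaf(empty))),false)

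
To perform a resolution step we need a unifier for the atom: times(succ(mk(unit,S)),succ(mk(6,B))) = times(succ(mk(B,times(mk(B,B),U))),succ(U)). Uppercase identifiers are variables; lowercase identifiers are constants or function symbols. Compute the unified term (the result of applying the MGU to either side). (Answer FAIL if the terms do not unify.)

times(succ(mk(unit,times(mk(unit,unit),mk(6,unit)))),succ(mk(6,unit)))

Decompose times/2: succ(mk(unit,S)) = succ(mk(B,times(mk(B,B),U))),  succ(mk(6,B)) = succ(U).
Decompose succ/1: mk(unit,S) = mk(B,times(mk(B,B),U)).
Decompose mk/2: unit = B,  S = times(mk(B,B),U).
Bind B := unit; substituting into the remaining equations gives: S = times(mk(unit,unit),U),  succ(mk(6,unit)) = succ(U).
Bind S := times(mk(unit,unit),U); no other remaining equation mentions S.
Decompose succ/1: mk(6,unit) = U.
Bind U := mk(6,unit). Substituting into the earlier binding gives S := times(mk(unit,unit),mk(6,unit)).
Applying the MGU to either side gives times(succ(mk(unit,times(mk(unit,unit),mk(6,unit)))),succ(mk(6,unit))).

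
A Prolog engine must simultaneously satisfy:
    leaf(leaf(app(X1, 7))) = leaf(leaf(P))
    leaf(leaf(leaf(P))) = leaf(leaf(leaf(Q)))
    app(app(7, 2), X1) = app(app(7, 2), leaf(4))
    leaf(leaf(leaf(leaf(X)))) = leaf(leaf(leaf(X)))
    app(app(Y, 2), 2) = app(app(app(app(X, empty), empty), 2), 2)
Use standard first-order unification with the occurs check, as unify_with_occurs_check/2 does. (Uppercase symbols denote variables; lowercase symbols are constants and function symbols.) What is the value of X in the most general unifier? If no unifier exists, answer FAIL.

FAIL

Decompose leaf/1: leaf(app(X1, 7)) = leaf(P).
Decompose leaf/1: app(X1, 7) = P.
Bind P := app(X1, 7); substituting into the one remaining equation that mentions P gives: leaf(leaf(leaf(app(X1, 7)))) = leaf(leaf(leaf(Q))).
Decompose leaf/1: leaf(leaf(app(X1, 7))) = leaf(leaf(Q)).
Decompose leaf/1: leaf(app(X1, 7)) = leaf(Q).
Decompose leaf/1: app(X1, 7) = Q.
Bind Q := app(X1, 7); no other remaining equation mentions Q.
Decompose app/2: app(7, 2) = app(7, 2),  X1 = leaf(4).
Delete trivial equation app(7, 2) = app(7, 2).
Bind X1 := leaf(4); no other remaining equation mentions X1. Substituting into the earlier bindings gives P := app(leaf(4), 7), Q := app(leaf(4), 7).
Decompose leaf/1: leaf(leaf(leaf(X))) = leaf(leaf(X)).
Decompose leaf/1: leaf(leaf(X)) = leaf(X).
Decompose leaf/1: leaf(X) = X.
Occurs check fails: X occurs in leaf(X); the equation X = leaf(X) has no finite solution.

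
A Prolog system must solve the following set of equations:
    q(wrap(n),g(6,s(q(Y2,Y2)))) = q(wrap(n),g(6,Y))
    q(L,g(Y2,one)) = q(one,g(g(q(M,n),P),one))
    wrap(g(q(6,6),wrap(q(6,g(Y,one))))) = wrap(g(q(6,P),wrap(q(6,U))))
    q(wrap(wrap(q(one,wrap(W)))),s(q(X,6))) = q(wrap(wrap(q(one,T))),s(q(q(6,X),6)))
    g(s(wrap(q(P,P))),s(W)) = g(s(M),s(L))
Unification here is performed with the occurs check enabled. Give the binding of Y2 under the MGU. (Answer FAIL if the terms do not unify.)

FAIL

Decompose q/2: wrap(n) = wrap(n),  g(6,s(q(Y2,Y2))) = g(6,Y).
Delete trivial equation wrap(n) = wrap(n).
Decompose g/2: 6 = 6,  s(q(Y2,Y2)) = Y.
Delete trivial equation 6 = 6.
Bind Y := s(q(Y2,Y2)); substituting into the one remaining equation that mentions Y gives: wrap(g(q(6,6),wrap(q(6,g(s(q(Y2,Y2)),one))))) = wrap(g(q(6,P),wrap(q(6,U)))).
Decompose q/2: L = one,  g(Y2,one) = g(g(q(M,n),P),one).
Bind L := one; substituting into the one remaining equation that mentions L gives: g(s(wrap(q(P,P))),s(W)) = g(s(M),s(one)).
Decompose g/2: Y2 = g(q(M,n),P),  one = one.
Bind Y2 := g(q(M,n),P); substituting into the one remaining equation that mentions Y2 gives: wrap(g(q(6,6),wrap(q(6,g(s(q(g(q(M,n),P),g(q(M,n),P))),one))))) = wrap(g(q(6,P),wrap(q(6,U)))). Substituting into the earlier binding gives Y := s(q(g(q(M,n),P),g(q(M,n),P))).
Delete trivial equation one = one.
Decompose wrap/1: g(q(6,6),wrap(q(6,g(s(q(g(q(M,n),P),g(q(M,n),P))),one)))) = g(q(6,P),wrap(q(6,U))).
Decompose g/2: q(6,6) = q(6,P),  wrap(q(6,g(s(q(g(q(M,n),P),g(q(M,n),P))),one))) = wrap(q(6,U)).
Decompose q/2: 6 = 6,  6 = P.
Delete trivial equation 6 = 6.
Bind P := 6; substituting into the 2 remaining equations that mention P gives: wrap(q(6,g(s(q(g(q(M,n),6),g(q(M,n),6))),one))) = wrap(q(6,U)),  g(s(wrap(q(6,6))),s(W)) = g(s(M),s(one)). Substituting into the earlier bindings gives Y := s(q(g(q(M,n),6),g(q(M,n),6))), Y2 := g(q(M,n),6).
Decompose wrap/1: q(6,g(s(q(g(q(M,n),6),g(q(M,n),6))),one)) = q(6,U).
Decompose q/2: 6 = 6,  g(s(q(g(q(M,n),6),g(q(M,n),6))),one) = U.
Delete trivial equation 6 = 6.
Bind U := g(s(q(g(q(M,n),6),g(q(M,n),6))),one); no other remaining equation mentions U.
Decompose q/2: wrap(wrap(q(one,wrap(W)))) = wrap(wrap(q(one,T))),  s(q(X,6)) = s(q(q(6,X),6)).
Decompose wrap/1: wrap(q(one,wrap(W))) = wrap(q(one,T)).
Decompose wrap/1: q(one,wrap(W)) = q(one,T).
Decompose q/2: one = one,  wrap(W) = T.
Delete trivial equation one = one.
Bind T := wrap(W); no other remaining equation mentions T.
Decompose s/1: q(X,6) = q(q(6,X),6).
Decompose q/2: X = q(6,X),  6 = 6.
Occurs check fails: X occurs in q(6,X); the equation X = q(6,X) has no finite solution.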